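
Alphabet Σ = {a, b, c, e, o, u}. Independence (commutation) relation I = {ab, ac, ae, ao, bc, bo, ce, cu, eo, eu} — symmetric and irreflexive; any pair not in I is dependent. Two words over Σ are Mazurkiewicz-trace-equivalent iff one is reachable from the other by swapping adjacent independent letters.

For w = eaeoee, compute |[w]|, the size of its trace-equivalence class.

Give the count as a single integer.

#0=e has no predecessor
#1=a has no predecessor
#2=e depends on [0:e]
#3=o has no predecessor
#4=e depends on [2:e]
#5=e depends on [4:e]
sources: [0:e, 1:a, 3:o]
N(rest) = Σ N(rest − s) over sources s of rest; N(one piece) = 1:
  size 1 → [1]=1  [3]=1  [5]=1
  size 2 → [1,3]=2  [1,5]=2  [3,5]=2  [4,5]=1
  size 3 → [1,3,5]=6  [1,4,5]=3  [2,4,5]=1  [3,4,5]=3
  size 4 → [0,2,4,5]=1  [1,2,4,5]=4  [1,3,4,5]=12  [2,3,4,5]=4
  first=0(e) contributes 20
  first=1(a) contributes 5
  first=3(o) contributes 5
|[w]| = 30

30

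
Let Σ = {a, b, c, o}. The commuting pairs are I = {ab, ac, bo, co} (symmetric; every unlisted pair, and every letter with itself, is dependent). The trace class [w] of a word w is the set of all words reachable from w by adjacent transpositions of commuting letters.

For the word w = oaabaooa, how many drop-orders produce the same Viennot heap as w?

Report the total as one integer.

8

#0=o has no predecessor
#1=a depends on [0:o]
#2=a depends on [1:a]
#3=b has no predecessor
#4=a depends on [2:a]
#5=o depends on [4:a]
#6=o depends on [5:o]
#7=a depends on [6:o]
sources: [0:o, 3:b]
N(rest) = Σ N(rest − s) over sources s of rest; N(one piece) = 1:
  size 1 → [3]=1  [7]=1
  size 2 → [3,7]=2  [6,7]=1
  size 3 → [3,6,7]=3  [5,6,7]=1
  size 4 → [3,5,6,7]=4  [4,5,6,7]=1
  size 5 → [2,4,5,6,7]=1  [3,4,5,6,7]=5
  size 6 → [1,2,4,5,6,7]=1  [2,3,4,5,6,7]=6
  first=0(o) contributes 7
  first=3(b) contributes 1
|[w]| = 8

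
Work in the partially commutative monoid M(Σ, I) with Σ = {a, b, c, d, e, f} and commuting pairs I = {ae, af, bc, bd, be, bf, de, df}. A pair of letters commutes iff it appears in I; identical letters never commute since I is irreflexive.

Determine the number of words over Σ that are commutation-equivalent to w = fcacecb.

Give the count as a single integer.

4

#0=f has no predecessor
#1=c depends on [0:f]
#2=a depends on [1:c]
#3=c depends on [2:a]
#4=e depends on [3:c]
#5=c depends on [4:e]
#6=b depends on [2:a]
sources: [0:f]
N(rest) = Σ N(rest − s) over sources s of rest; N(one piece) = 1:
  size 1 → [5]=1  [6]=1
  size 2 → [4,5]=1  [5,6]=2
  size 3 → [3,4,5]=1  [4,5,6]=3
  size 4 → [3,4,5,6]=4
  size 5 → [2,3,4,5,6]=4
  first=0(f) contributes 4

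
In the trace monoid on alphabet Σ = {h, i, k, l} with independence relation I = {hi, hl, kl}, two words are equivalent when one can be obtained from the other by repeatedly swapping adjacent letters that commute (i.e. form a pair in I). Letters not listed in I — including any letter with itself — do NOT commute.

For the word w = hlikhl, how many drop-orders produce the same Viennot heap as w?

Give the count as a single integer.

drop 0:h onto floor
drop 1:l onto floor
drop 2:i onto {1:l}
drop 3:k onto {0:h, 2:i}
drop 4:h onto {3:k}
drop 5:l onto {2:i}
ground layer = {0:h, 1:l}
drop-orders for the pieces not yet dropped (sum over which currently-grounded one goes next):
  1 to go: {4} 1  {5} 1
  2 to go: {3,4} 1  {4,5} 2
  3 to go: {0,3,4} 1  {3,4,5} 3
  4 to go: {0,3,4,5} 4  {2,3,4,5} 3
  if 0:h drops first: 3 orders
  if 1:l drops first: 7 orders
heap linearizations: 10

10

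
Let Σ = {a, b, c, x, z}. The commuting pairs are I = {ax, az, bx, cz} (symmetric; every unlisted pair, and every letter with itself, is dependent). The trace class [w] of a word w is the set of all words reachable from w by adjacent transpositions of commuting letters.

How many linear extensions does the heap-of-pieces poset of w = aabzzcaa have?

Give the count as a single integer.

10

drop 0:a onto floor
drop 1:a onto {0:a}
drop 2:b onto {1:a}
drop 3:z onto {2:b}
drop 4:z onto {3:z}
drop 5:c onto {2:b}
drop 6:a onto {5:c}
drop 7:a onto {6:a}
ground layer = {0:a}
drop-orders for the pieces not yet dropped (sum over which currently-grounded one goes next):
  1 to go: {4} 1  {7} 1
  2 to go: {3,4} 1  {4,7} 2  {6,7} 1
  3 to go: {3,4,7} 3  {4,6,7} 3  {5,6,7} 1
  4 to go: {3,4,6,7} 6  {4,5,6,7} 4
  5 to go: {3,4,5,6,7} 10
  6 to go: {2,3,4,5,6,7} 10
  if 0:a drops first: 10 orders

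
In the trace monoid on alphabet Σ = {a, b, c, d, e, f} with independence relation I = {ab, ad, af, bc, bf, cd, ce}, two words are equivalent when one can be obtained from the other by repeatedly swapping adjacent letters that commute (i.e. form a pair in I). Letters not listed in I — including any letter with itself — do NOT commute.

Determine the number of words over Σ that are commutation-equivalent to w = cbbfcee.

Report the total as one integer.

piece 0:c — minimal
piece 1:b — minimal
piece 2:b rests on {1:b}
piece 3:f rests on {0:c}
piece 4:c rests on {3:f}
piece 5:e rests on {2:b, 3:f}
piece 6:e rests on {5:e}
minimal pieces: {0:c, 1:b}
ways to finish when only these pieces remain (= sum over removing one remaining piece with nothing left below it):
  1 left: {4}→1  {6}→1
  2 left: {4,6}→2  {5,6}→1
  3 left: {2,5,6}→1  {4,5,6}→3
  4 left: {1,2,5,6}→1  {2,4,5,6}→4  {3,4,5,6}→3
  5 left: {0,3,4,5,6}→3  {1,2,4,5,6}→5  {2,3,4,5,6}→7
  placing 0:c first → 12 extensions
  placing 1:b first → 10 extensions
total linear extensions = 22

22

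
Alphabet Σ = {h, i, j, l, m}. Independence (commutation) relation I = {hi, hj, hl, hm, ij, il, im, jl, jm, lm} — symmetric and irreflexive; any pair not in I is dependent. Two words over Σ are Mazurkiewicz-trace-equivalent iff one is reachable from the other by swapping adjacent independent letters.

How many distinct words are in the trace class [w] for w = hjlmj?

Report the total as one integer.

drop 0:h onto floor
drop 1:j onto floor
drop 2:l onto floor
drop 3:m onto floor
drop 4:j onto {1:j}
ground layer = {0:h, 1:j, 2:l, 3:m}
drop-orders for the pieces not yet dropped (sum over which currently-grounded one goes next):
  1 to go: {0} 1  {2} 1  {3} 1  {4} 1
  2 to go: {0,2} 2  {0,3} 2  {0,4} 2  {1,4} 1  {2,3} 2  {2,4} 2  {3,4} 2
  3 to go: {0,1,4} 3  {0,2,3} 6  {0,2,4} 6  {0,3,4} 6  {1,2,4} 3  {1,3,4} 3  {2,3,4} 6
  if 0:h drops first: 12 orders
  if 1:j drops first: 24 orders
  if 2:l drops first: 12 orders
  if 3:m drops first: 12 orders
heap linearizations: 60

60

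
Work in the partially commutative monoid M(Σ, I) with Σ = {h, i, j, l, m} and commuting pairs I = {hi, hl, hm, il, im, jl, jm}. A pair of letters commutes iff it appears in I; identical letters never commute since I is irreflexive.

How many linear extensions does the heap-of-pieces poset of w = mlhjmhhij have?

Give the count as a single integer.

252

piece 0:m — minimal
piece 1:l rests on {0:m}
piece 2:h — minimal
piece 3:j rests on {2:h}
piece 4:m rests on {1:l}
piece 5:h rests on {3:j}
piece 6:h rests on {5:h}
piece 7:i rests on {3:j}
piece 8:j rests on {6:h, 7:i}
minimal pieces: {0:m, 2:h}
ways to finish when only these pieces remain (= sum over removing one remaining piece with nothing left below it):
  1 left: {4}→1  {8}→1
  2 left: {1,4}→1  {4,8}→2  {6,8}→1  {7,8}→1
  3 left: {0,1,4}→1  {1,4,8}→3  {4,6,8}→3  {4,7,8}→3  {5,6,8}→1  {6,7,8}→2
  4 left: {0,1,4,8}→4  {1,4,6,8}→6  {1,4,7,8}→6  {4,5,6,8}→4  {4,6,7,8}→8  {5,6,7,8}→3
  5 left: {0,1,4,6,8}→10  {0,1,4,7,8}→10  {1,4,5,6,8}→10  {1,4,6,7,8}→20  {3,5,6,7,8}→3  {4,5,6,7,8}→15
  6 left: {0,1,4,5,6,8}→20  {0,1,4,6,7,8}→40  {1,4,5,6,7,8}→45  {2,3,5,6,7,8}→3  {3,4,5,6,7,8}→18
  7 left: {0,1,4,5,6,7,8}→105  {1,3,4,5,6,7,8}→63  {2,3,4,5,6,7,8}→21
  placing 0:m first → 84 extensions
  placing 2:h first → 168 extensions
total linear extensions = 252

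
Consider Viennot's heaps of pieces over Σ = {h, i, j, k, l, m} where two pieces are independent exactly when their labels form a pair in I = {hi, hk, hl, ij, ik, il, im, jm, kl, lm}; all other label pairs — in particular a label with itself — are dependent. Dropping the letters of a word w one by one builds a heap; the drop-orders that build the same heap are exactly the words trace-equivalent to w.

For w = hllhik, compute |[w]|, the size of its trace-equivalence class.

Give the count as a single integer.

180

piece 0:h — minimal
piece 1:l — minimal
piece 2:l rests on {1:l}
piece 3:h rests on {0:h}
piece 4:i — minimal
piece 5:k — minimal
minimal pieces: {0:h, 1:l, 4:i, 5:k}
ways to finish when only these pieces remain (= sum over removing one remaining piece with nothing left below it):
  1 left: {2}→1  {3}→1  {4}→1  {5}→1
  2 left: {0,3}→1  {1,2}→1  {2,3}→2  {2,4}→2  {2,5}→2  {3,4}→2  {3,5}→2  {4,5}→2
  3 left: {0,2,3}→3  {0,3,4}→3  {0,3,5}→3  {1,2,3}→3  {1,2,4}→3  {1,2,5}→3  {2,3,4}→6  {2,3,5}→6  {2,4,5}→6  {3,4,5}→6
  4 left: {0,1,2,3}→6  {0,2,3,4}→12  {0,2,3,5}→12  {0,3,4,5}→12  {1,2,3,4}→12  {1,2,3,5}→12  {1,2,4,5}→12  {2,3,4,5}→24
  placing 0:h first → 60 extensions
  placing 1:l first → 60 extensions
  placing 4:i first → 30 extensions
  placing 5:k first → 30 extensions
total linear extensions = 180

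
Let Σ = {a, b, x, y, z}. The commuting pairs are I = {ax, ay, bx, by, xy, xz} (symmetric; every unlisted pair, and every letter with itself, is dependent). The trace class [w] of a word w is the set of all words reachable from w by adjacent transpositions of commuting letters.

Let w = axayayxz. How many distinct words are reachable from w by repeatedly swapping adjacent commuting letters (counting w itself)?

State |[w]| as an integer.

#0=a has no predecessor
#1=x has no predecessor
#2=a depends on [0:a]
#3=y has no predecessor
#4=a depends on [2:a]
#5=y depends on [3:y]
#6=x depends on [1:x]
#7=z depends on [4:a, 5:y]
sources: [0:a, 1:x, 3:y]
N(rest) = Σ N(rest − s) over sources s of rest; N(one piece) = 1:
  size 1 → [6]=1  [7]=1
  size 2 → [1,6]=1  [4,7]=1  [5,7]=1  [6,7]=2
  size 3 → [1,6,7]=3  [2,4,7]=1  [3,5,7]=1  [4,5,7]=2  [4,6,7]=3  [5,6,7]=3
  size 4 → [0,2,4,7]=1  [1,4,6,7]=6  [1,5,6,7]=6  [2,4,5,7]=3  [2,4,6,7]=4  [3,4,5,7]=3  [3,5,6,7]=4  [4,5,6,7]=8
  size 5 → [0,2,4,5,7]=4  [0,2,4,6,7]=5  [1,2,4,6,7]=10  [1,3,5,6,7]=10  [1,4,5,6,7]=20  [2,3,4,5,7]=6  [2,4,5,6,7]=15  [3,4,5,6,7]=15
  size 6 → [0,1,2,4,6,7]=15  [0,2,3,4,5,7]=10  [0,2,4,5,6,7]=24  [1,2,4,5,6,7]=45  [1,3,4,5,6,7]=45  [2,3,4,5,6,7]=36
  first=0(a) contributes 126
  first=1(x) contributes 70
  first=3(y) contributes 84
|[w]| = 280

280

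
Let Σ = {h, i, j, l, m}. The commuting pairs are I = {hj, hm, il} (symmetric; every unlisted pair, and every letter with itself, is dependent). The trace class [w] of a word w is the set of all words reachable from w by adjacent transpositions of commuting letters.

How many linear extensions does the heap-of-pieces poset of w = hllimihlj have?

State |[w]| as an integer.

3

piece 0:h — minimal
piece 1:l rests on {0:h}
piece 2:l rests on {1:l}
piece 3:i rests on {0:h}
piece 4:m rests on {2:l, 3:i}
piece 5:i rests on {4:m}
piece 6:h rests on {5:i}
piece 7:l rests on {6:h}
piece 8:j rests on {7:l}
minimal pieces: {0:h}
ways to finish when only these pieces remain (= sum over removing one remaining piece with nothing left below it):
  1 left: {8}→1
  2 left: {7,8}→1
  3 left: {6,7,8}→1
  4 left: {5,6,7,8}→1
  5 left: {4,5,6,7,8}→1
  6 left: {2,4,5,6,7,8}→1  {3,4,5,6,7,8}→1
  7 left: {1,2,4,5,6,7,8}→1  {2,3,4,5,6,7,8}→2
  placing 0:h first → 3 extensions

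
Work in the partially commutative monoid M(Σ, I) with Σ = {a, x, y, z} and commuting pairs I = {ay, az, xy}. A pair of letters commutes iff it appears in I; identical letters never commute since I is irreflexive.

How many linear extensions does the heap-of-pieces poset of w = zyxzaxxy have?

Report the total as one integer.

drop 0:z onto floor
drop 1:y onto {0:z}
drop 2:x onto {0:z}
drop 3:z onto {1:y, 2:x}
drop 4:a onto {2:x}
drop 5:x onto {3:z, 4:a}
drop 6:x onto {5:x}
drop 7:y onto {3:z}
ground layer = {0:z}
drop-orders for the pieces not yet dropped (sum over which currently-grounded one goes next):
  1 to go: {6} 1  {7} 1
  2 to go: {5,6} 1  {6,7} 2
  3 to go: {4,5,6} 1  {5,6,7} 3
  4 to go: {3,5,6,7} 3  {4,5,6,7} 4
  5 to go: {1,3,5,6,7} 3  {3,4,5,6,7} 7
  6 to go: {1,3,4,5,6,7} 10  {2,3,4,5,6,7} 7
  if 0:z drops first: 17 orders

17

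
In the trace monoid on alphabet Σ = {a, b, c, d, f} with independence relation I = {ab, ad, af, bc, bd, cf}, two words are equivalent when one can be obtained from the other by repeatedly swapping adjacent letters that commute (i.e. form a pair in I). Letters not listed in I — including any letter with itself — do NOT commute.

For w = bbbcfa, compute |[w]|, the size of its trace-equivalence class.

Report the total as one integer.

drop 0:b onto floor
drop 1:b onto {0:b}
drop 2:b onto {1:b}
drop 3:c onto floor
drop 4:f onto {2:b}
drop 5:a onto {3:c}
ground layer = {0:b, 3:c}
drop-orders for the pieces not yet dropped (sum over which currently-grounded one goes next):
  1 to go: {4} 1  {5} 1
  2 to go: {2,4} 1  {3,5} 1  {4,5} 2
  3 to go: {1,2,4} 1  {2,4,5} 3  {3,4,5} 3
  4 to go: {0,1,2,4} 1  {1,2,4,5} 4  {2,3,4,5} 6
  if 0:b drops first: 10 orders
  if 3:c drops first: 5 orders
heap linearizations: 15

15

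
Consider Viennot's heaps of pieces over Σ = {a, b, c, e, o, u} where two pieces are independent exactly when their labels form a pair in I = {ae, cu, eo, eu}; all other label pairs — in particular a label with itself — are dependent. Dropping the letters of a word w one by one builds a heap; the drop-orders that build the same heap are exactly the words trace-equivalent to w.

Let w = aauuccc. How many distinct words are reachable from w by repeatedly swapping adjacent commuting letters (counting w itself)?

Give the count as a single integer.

piece 0:a — minimal
piece 1:a rests on {0:a}
piece 2:u rests on {1:a}
piece 3:u rests on {2:u}
piece 4:c rests on {1:a}
piece 5:c rests on {4:c}
piece 6:c rests on {5:c}
minimal pieces: {0:a}
ways to finish when only these pieces remain (= sum over removing one remaining piece with nothing left below it):
  1 left: {3}→1  {6}→1
  2 left: {2,3}→1  {3,6}→2  {5,6}→1
  3 left: {2,3,6}→3  {3,5,6}→3  {4,5,6}→1
  4 left: {2,3,5,6}→6  {3,4,5,6}→4
  5 left: {2,3,4,5,6}→10
  placing 0:a first → 10 extensions

10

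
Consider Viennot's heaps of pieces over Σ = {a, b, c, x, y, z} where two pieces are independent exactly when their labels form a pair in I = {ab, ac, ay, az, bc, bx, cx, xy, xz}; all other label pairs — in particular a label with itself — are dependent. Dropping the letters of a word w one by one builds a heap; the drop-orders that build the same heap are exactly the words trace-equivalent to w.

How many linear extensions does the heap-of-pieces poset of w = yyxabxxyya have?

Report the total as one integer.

252

#0=y has no predecessor
#1=y depends on [0:y]
#2=x has no predecessor
#3=a depends on [2:x]
#4=b depends on [1:y]
#5=x depends on [3:a]
#6=x depends on [5:x]
#7=y depends on [4:b]
#8=y depends on [7:y]
#9=a depends on [6:x]
sources: [0:y, 2:x]
N(rest) = Σ N(rest − s) over sources s of rest; N(one piece) = 1:
  size 1 → [8]=1  [9]=1
  size 2 → [6,9]=1  [7,8]=1  [8,9]=2
  size 3 → [4,7,8]=1  [5,6,9]=1  [6,8,9]=3  [7,8,9]=3
  size 4 → [1,4,7,8]=1  [3,5,6,9]=1  [4,7,8,9]=4  [5,6,8,9]=4  [6,7,8,9]=6
  size 5 → [0,1,4,7,8]=1  [1,4,7,8,9]=5  [2,3,5,6,9]=1  [3,5,6,8,9]=5  [4,6,7,8,9]=10  [5,6,7,8,9]=10
  size 6 → [0,1,4,7,8,9]=6  [1,4,6,7,8,9]=15  [2,3,5,6,8,9]=6  [3,5,6,7,8,9]=15  [4,5,6,7,8,9]=20
  size 7 → [0,1,4,6,7,8,9]=21  [1,4,5,6,7,8,9]=35  [2,3,5,6,7,8,9]=21  [3,4,5,6,7,8,9]=35
  size 8 → [0,1,4,5,6,7,8,9]=56  [1,3,4,5,6,7,8,9]=70  [2,3,4,5,6,7,8,9]=56
  first=0(y) contributes 126
  first=2(x) contributes 126
|[w]| = 252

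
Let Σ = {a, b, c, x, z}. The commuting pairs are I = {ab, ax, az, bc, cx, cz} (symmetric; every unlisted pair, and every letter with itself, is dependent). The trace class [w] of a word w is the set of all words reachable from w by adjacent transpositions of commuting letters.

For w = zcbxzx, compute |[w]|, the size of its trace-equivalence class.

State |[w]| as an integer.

drop 0:z onto floor
drop 1:c onto floor
drop 2:b onto {0:z}
drop 3:x onto {2:b}
drop 4:z onto {3:x}
drop 5:x onto {4:z}
ground layer = {0:z, 1:c}
drop-orders for the pieces not yet dropped (sum over which currently-grounded one goes next):
  1 to go: {1} 1  {5} 1
  2 to go: {1,5} 2  {4,5} 1
  3 to go: {1,4,5} 3  {3,4,5} 1
  4 to go: {1,3,4,5} 4  {2,3,4,5} 1
  if 0:z drops first: 5 orders
  if 1:c drops first: 1 orders
heap linearizations: 6

6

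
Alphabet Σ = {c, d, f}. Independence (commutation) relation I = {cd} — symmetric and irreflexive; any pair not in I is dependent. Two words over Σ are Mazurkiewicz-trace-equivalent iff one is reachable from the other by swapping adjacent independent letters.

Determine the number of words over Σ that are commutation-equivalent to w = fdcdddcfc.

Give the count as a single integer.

15

piece 0:f — minimal
piece 1:d rests on {0:f}
piece 2:c rests on {0:f}
piece 3:d rests on {1:d}
piece 4:d rests on {3:d}
piece 5:d rests on {4:d}
piece 6:c rests on {2:c}
piece 7:f rests on {5:d, 6:c}
piece 8:c rests on {7:f}
minimal pieces: {0:f}
ways to finish when only these pieces remain (= sum over removing one remaining piece with nothing left below it):
  1 left: {8}→1
  2 left: {7,8}→1
  3 left: {5,7,8}→1  {6,7,8}→1
  4 left: {2,6,7,8}→1  {4,5,7,8}→1  {5,6,7,8}→2
  5 left: {2,5,6,7,8}→3  {3,4,5,7,8}→1  {4,5,6,7,8}→3
  6 left: {1,3,4,5,7,8}→1  {2,4,5,6,7,8}→6  {3,4,5,6,7,8}→4
  7 left: {1,3,4,5,6,7,8}→5  {2,3,4,5,6,7,8}→10
  placing 0:f first → 15 extensions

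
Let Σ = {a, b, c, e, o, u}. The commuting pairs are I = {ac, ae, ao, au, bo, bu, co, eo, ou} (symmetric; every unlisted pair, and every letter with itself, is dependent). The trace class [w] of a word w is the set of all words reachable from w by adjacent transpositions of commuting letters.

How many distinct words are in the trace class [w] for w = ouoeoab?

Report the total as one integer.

piece 0:o — minimal
piece 1:u — minimal
piece 2:o rests on {0:o}
piece 3:e rests on {1:u}
piece 4:o rests on {2:o}
piece 5:a — minimal
piece 6:b rests on {3:e, 5:a}
minimal pieces: {0:o, 1:u, 5:a}
ways to finish when only these pieces remain (= sum over removing one remaining piece with nothing left below it):
  1 left: {4}→1  {6}→1
  2 left: {2,4}→1  {3,6}→1  {4,6}→2  {5,6}→1
  3 left: {0,2,4}→1  {1,3,6}→1  {2,4,6}→3  {3,4,6}→3  {3,5,6}→2  {4,5,6}→3
  4 left: {0,2,4,6}→4  {1,3,4,6}→4  {1,3,5,6}→3  {2,3,4,6}→6  {2,4,5,6}→6  {3,4,5,6}→8
  5 left: {0,2,3,4,6}→10  {0,2,4,5,6}→10  {1,2,3,4,6}→10  {1,3,4,5,6}→15  {2,3,4,5,6}→20
  placing 0:o first → 45 extensions
  placing 1:u first → 40 extensions
  placing 5:a first → 20 extensions
total linear extensions = 105

105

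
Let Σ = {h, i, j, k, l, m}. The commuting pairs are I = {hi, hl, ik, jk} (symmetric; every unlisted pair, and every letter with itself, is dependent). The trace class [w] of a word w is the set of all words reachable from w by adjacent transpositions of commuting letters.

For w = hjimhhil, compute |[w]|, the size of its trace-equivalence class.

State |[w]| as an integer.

piece 0:h — minimal
piece 1:j rests on {0:h}
piece 2:i rests on {1:j}
piece 3:m rests on {2:i}
piece 4:h rests on {3:m}
piece 5:h rests on {4:h}
piece 6:i rests on {3:m}
piece 7:l rests on {6:i}
minimal pieces: {0:h}
ways to finish when only these pieces remain (= sum over removing one remaining piece with nothing left below it):
  1 left: {5}→1  {7}→1
  2 left: {4,5}→1  {5,7}→2  {6,7}→1
  3 left: {4,5,7}→3  {5,6,7}→3
  4 left: {4,5,6,7}→6
  5 left: {3,4,5,6,7}→6
  6 left: {2,3,4,5,6,7}→6
  placing 0:h first → 6 extensions

6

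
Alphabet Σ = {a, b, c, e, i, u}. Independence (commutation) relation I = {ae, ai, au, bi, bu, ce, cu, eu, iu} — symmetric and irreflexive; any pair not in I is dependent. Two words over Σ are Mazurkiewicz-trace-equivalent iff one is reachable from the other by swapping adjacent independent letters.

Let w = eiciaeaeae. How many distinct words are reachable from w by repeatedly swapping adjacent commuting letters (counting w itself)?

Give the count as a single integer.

0(e) covers ∅
1(i) covers 0:e
2(c) covers 1:i
3(i) covers 2:c
4(a) covers 2:c
5(e) covers 3:i
6(a) covers 4:a
7(e) covers 5:e
8(a) covers 6:a
9(e) covers 7:e
floor of heap: 0:e
completions by unplaced set U, small U first (add the entries for U minus each lowest piece of U):
  |U|=1: {8}:1  {9}:1
  |U|=2: {6,8}:1  {7,9}:1  {8,9}:2
  |U|=3: {4,6,8}:1  {5,7,9}:1  {6,8,9}:3  {7,8,9}:3
  |U|=4: {3,5,7,9}:1  {4,6,8,9}:4  {5,7,8,9}:4  {6,7,8,9}:6
  |U|=5: {3,5,7,8,9}:5  {4,6,7,8,9}:10  {5,6,7,8,9}:10
  |U|=6: {3,5,6,7,8,9}:15  {4,5,6,7,8,9}:20
  |U|=7: {3,4,5,6,7,8,9}:35
  |U|=8: {2,3,4,5,6,7,8,9}:35
  start at 0(e): 35

35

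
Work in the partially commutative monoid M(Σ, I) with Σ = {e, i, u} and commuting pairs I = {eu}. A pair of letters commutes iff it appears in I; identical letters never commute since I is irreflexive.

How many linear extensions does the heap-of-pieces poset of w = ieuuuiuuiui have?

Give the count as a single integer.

4

drop 0:i onto floor
drop 1:e onto {0:i}
drop 2:u onto {0:i}
drop 3:u onto {2:u}
drop 4:u onto {3:u}
drop 5:i onto {1:e, 4:u}
drop 6:u onto {5:i}
drop 7:u onto {6:u}
drop 8:i onto {7:u}
drop 9:u onto {8:i}
drop 10:i onto {9:u}
ground layer = {0:i}
drop-orders for the pieces not yet dropped (sum over which currently-grounded one goes next):
  1 to go: {10} 1
  2 to go: {9,10} 1
  3 to go: {8,9,10} 1
  4 to go: {7,8,9,10} 1
  5 to go: {6,7,8,9,10} 1
  6 to go: {5,6,7,8,9,10} 1
  7 to go: {1,5,6,7,8,9,10} 1  {4,5,6,7,8,9,10} 1
  8 to go: {1,4,5,6,7,8,9,10} 2  {3,4,5,6,7,8,9,10} 1
  9 to go: {1,3,4,5,6,7,8,9,10} 3  {2,3,4,5,6,7,8,9,10} 1
  if 0:i drops first: 4 orders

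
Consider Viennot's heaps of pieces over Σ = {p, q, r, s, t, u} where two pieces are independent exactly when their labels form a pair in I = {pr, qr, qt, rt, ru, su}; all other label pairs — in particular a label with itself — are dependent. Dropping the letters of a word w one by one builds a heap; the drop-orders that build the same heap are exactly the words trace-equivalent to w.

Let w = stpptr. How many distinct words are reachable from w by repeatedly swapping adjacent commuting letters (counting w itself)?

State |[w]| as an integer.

5

#0=s has no predecessor
#1=t depends on [0:s]
#2=p depends on [1:t]
#3=p depends on [2:p]
#4=t depends on [3:p]
#5=r depends on [0:s]
sources: [0:s]
N(rest) = Σ N(rest − s) over sources s of rest; N(one piece) = 1:
  size 1 → [4]=1  [5]=1
  size 2 → [3,4]=1  [4,5]=2
  size 3 → [2,3,4]=1  [3,4,5]=3
  size 4 → [1,2,3,4]=1  [2,3,4,5]=4
  first=0(s) contributes 5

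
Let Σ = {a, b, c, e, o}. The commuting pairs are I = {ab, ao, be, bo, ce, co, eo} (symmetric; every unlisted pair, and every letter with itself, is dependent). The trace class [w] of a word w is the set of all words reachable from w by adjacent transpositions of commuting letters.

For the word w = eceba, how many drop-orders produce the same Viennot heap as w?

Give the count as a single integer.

#0=e has no predecessor
#1=c has no predecessor
#2=e depends on [0:e]
#3=b depends on [1:c]
#4=a depends on [1:c, 2:e]
sources: [0:e, 1:c]
N(rest) = Σ N(rest − s) over sources s of rest; N(one piece) = 1:
  size 1 → [3]=1  [4]=1
  size 2 → [2,4]=1  [3,4]=2
  size 3 → [0,2,4]=1  [1,3,4]=2  [2,3,4]=3
  first=0(e) contributes 5
  first=1(c) contributes 4
|[w]| = 9

9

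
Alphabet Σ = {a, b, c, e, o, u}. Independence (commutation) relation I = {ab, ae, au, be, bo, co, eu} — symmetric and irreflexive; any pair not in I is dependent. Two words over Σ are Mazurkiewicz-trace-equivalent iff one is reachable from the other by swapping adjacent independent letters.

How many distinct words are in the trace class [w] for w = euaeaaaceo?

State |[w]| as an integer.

piece 0:e — minimal
piece 1:u — minimal
piece 2:a — minimal
piece 3:e rests on {0:e}
piece 4:a rests on {2:a}
piece 5:a rests on {4:a}
piece 6:a rests on {5:a}
piece 7:c rests on {1:u, 3:e, 6:a}
piece 8:e rests on {7:c}
piece 9:o rests on {8:e}
minimal pieces: {0:e, 1:u, 2:a}
ways to finish when only these pieces remain (= sum over removing one remaining piece with nothing left below it):
  1 left: {9}→1
  2 left: {8,9}→1
  3 left: {7,8,9}→1
  4 left: {1,7,8,9}→1  {3,7,8,9}→1  {6,7,8,9}→1
  5 left: {0,3,7,8,9}→1  {1,3,7,8,9}→2  {1,6,7,8,9}→2  {3,6,7,8,9}→2  {5,6,7,8,9}→1
  6 left: {0,1,3,7,8,9}→3  {0,3,6,7,8,9}→3  {1,3,6,7,8,9}→6  {1,5,6,7,8,9}→3  {3,5,6,7,8,9}→3  {4,5,6,7,8,9}→1
  7 left: {0,1,3,6,7,8,9}→12  {0,3,5,6,7,8,9}→6  {1,3,5,6,7,8,9}→12  {1,4,5,6,7,8,9}→4  {2,4,5,6,7,8,9}→1  {3,4,5,6,7,8,9}→4
  8 left: {0,1,3,5,6,7,8,9}→30  {0,3,4,5,6,7,8,9}→10  {1,2,4,5,6,7,8,9}→5  {1,3,4,5,6,7,8,9}→20  {2,3,4,5,6,7,8,9}→5
  placing 0:e first → 30 extensions
  placing 1:u first → 15 extensions
  placing 2:a first → 60 extensions
total linear extensions = 105

105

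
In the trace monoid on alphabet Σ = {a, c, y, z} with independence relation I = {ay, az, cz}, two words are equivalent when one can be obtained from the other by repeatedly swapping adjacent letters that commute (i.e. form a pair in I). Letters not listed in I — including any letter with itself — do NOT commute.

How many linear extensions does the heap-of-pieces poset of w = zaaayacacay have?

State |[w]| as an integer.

30

#0=z has no predecessor
#1=a has no predecessor
#2=a depends on [1:a]
#3=a depends on [2:a]
#4=y depends on [0:z]
#5=a depends on [3:a]
#6=c depends on [4:y, 5:a]
#7=a depends on [6:c]
#8=c depends on [7:a]
#9=a depends on [8:c]
#10=y depends on [8:c]
sources: [0:z, 1:a]
N(rest) = Σ N(rest − s) over sources s of rest; N(one piece) = 1:
  size 1 → [9]=1  [10]=1
  size 2 → [9,10]=2
  size 3 → [8,9,10]=2
  size 4 → [7,8,9,10]=2
  size 5 → [6,7,8,9,10]=2
  size 6 → [4,6,7,8,9,10]=2  [5,6,7,8,9,10]=2
  size 7 → [0,4,6,7,8,9,10]=2  [3,5,6,7,8,9,10]=2  [4,5,6,7,8,9,10]=4
  size 8 → [0,4,5,6,7,8,9,10]=6  [2,3,5,6,7,8,9,10]=2  [3,4,5,6,7,8,9,10]=6
  size 9 → [0,3,4,5,6,7,8,9,10]=12  [1,2,3,5,6,7,8,9,10]=2  [2,3,4,5,6,7,8,9,10]=8
  first=0(z) contributes 10
  first=1(a) contributes 20
|[w]| = 30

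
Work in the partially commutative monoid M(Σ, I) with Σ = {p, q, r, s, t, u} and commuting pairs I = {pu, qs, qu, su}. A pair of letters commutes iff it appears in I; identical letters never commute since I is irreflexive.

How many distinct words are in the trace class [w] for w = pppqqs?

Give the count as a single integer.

piece 0:p — minimal
piece 1:p rests on {0:p}
piece 2:p rests on {1:p}
piece 3:q rests on {2:p}
piece 4:q rests on {3:q}
piece 5:s rests on {2:p}
minimal pieces: {0:p}
ways to finish when only these pieces remain (= sum over removing one remaining piece with nothing left below it):
  1 left: {4}→1  {5}→1
  2 left: {3,4}→1  {4,5}→2
  3 left: {3,4,5}→3
  4 left: {2,3,4,5}→3
  placing 0:p first → 3 extensions

3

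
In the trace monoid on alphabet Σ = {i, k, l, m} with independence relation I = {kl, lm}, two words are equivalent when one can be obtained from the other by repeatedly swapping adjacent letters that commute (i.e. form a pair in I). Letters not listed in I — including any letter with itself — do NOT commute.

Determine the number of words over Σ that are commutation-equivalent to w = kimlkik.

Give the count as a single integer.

drop 0:k onto floor
drop 1:i onto {0:k}
drop 2:m onto {1:i}
drop 3:l onto {1:i}
drop 4:k onto {2:m}
drop 5:i onto {3:l, 4:k}
drop 6:k onto {5:i}
ground layer = {0:k}
drop-orders for the pieces not yet dropped (sum over which currently-grounded one goes next):
  1 to go: {6} 1
  2 to go: {5,6} 1
  3 to go: {3,5,6} 1  {4,5,6} 1
  4 to go: {2,4,5,6} 1  {3,4,5,6} 2
  5 to go: {2,3,4,5,6} 3
  if 0:k drops first: 3 orders

3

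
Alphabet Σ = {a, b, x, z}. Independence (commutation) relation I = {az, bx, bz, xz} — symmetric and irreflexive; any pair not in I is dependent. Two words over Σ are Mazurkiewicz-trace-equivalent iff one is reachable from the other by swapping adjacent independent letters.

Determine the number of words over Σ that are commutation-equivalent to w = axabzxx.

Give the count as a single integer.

piece 0:a — minimal
piece 1:x rests on {0:a}
piece 2:a rests on {1:x}
piece 3:b rests on {2:a}
piece 4:z — minimal
piece 5:x rests on {2:a}
piece 6:x rests on {5:x}
minimal pieces: {0:a, 4:z}
ways to finish when only these pieces remain (= sum over removing one remaining piece with nothing left below it):
  1 left: {3}→1  {4}→1  {6}→1
  2 left: {3,4}→2  {3,6}→2  {4,6}→2  {5,6}→1
  3 left: {3,4,6}→6  {3,5,6}→3  {4,5,6}→3
  4 left: {2,3,5,6}→3  {3,4,5,6}→12
  5 left: {1,2,3,5,6}→3  {2,3,4,5,6}→15
  placing 0:a first → 18 extensions
  placing 4:z first → 3 extensions
total linear extensions = 21

21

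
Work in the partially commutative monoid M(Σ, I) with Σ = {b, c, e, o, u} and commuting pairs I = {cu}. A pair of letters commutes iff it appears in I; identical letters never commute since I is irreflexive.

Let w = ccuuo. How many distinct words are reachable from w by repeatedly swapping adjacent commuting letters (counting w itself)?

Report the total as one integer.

piece 0:c — minimal
piece 1:c rests on {0:c}
piece 2:u — minimal
piece 3:u rests on {2:u}
piece 4:o rests on {1:c, 3:u}
minimal pieces: {0:c, 2:u}
ways to finish when only these pieces remain (= sum over removing one remaining piece with nothing left below it):
  1 left: {4}→1
  2 left: {1,4}→1  {3,4}→1
  3 left: {0,1,4}→1  {1,3,4}→2  {2,3,4}→1
  placing 0:c first → 3 extensions
  placing 2:u first → 3 extensions
total linear extensions = 6

6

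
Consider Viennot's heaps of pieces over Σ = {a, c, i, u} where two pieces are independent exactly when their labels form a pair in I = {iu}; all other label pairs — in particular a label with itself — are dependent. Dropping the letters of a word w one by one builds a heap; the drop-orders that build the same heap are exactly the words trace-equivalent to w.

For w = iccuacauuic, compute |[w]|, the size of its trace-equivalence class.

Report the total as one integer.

piece 0:i — minimal
piece 1:c rests on {0:i}
piece 2:c rests on {1:c}
piece 3:u rests on {2:c}
piece 4:a rests on {3:u}
piece 5:c rests on {4:a}
piece 6:a rests on {5:c}
piece 7:u rests on {6:a}
piece 8:u rests on {7:u}
piece 9:i rests on {6:a}
piece 10:c rests on {8:u, 9:i}
minimal pieces: {0:i}
ways to finish when only these pieces remain (= sum over removing one remaining piece with nothing left below it):
  1 left: {10}→1
  2 left: {8,10}→1  {9,10}→1
  3 left: {7,8,10}→1  {8,9,10}→2
  4 left: {7,8,9,10}→3
  5 left: {6,7,8,9,10}→3
  6 left: {5,6,7,8,9,10}→3
  7 left: {4,5,6,7,8,9,10}→3
  8 left: {3,4,5,6,7,8,9,10}→3
  9 left: {2,3,4,5,6,7,8,9,10}→3
  placing 0:i first → 3 extensions

3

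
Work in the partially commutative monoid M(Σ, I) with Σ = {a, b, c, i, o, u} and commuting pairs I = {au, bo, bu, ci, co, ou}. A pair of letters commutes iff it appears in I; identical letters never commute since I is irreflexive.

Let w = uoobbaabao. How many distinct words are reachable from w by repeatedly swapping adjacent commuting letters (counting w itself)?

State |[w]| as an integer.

60

piece 0:u — minimal
piece 1:o — minimal
piece 2:o rests on {1:o}
piece 3:b — minimal
piece 4:b rests on {3:b}
piece 5:a rests on {2:o, 4:b}
piece 6:a rests on {5:a}
piece 7:b rests on {6:a}
piece 8:a rests on {7:b}
piece 9:o rests on {8:a}
minimal pieces: {0:u, 1:o, 3:b}
ways to finish when only these pieces remain (= sum over removing one remaining piece with nothing left below it):
  1 left: {0}→1  {9}→1
  2 left: {0,9}→2  {8,9}→1
  3 left: {0,8,9}→3  {7,8,9}→1
  4 left: {0,7,8,9}→4  {6,7,8,9}→1
  5 left: {0,6,7,8,9}→5  {5,6,7,8,9}→1
  6 left: {0,5,6,7,8,9}→6  {2,5,6,7,8,9}→1  {4,5,6,7,8,9}→1
  7 left: {0,2,5,6,7,8,9}→7  {0,4,5,6,7,8,9}→7  {1,2,5,6,7,8,9}→1  {2,4,5,6,7,8,9}→2  {3,4,5,6,7,8,9}→1
  8 left: {0,1,2,5,6,7,8,9}→8  {0,2,4,5,6,7,8,9}→16  {0,3,4,5,6,7,8,9}→8  {1,2,4,5,6,7,8,9}→3  {2,3,4,5,6,7,8,9}→3
  placing 0:u first → 6 extensions
  placing 1:o first → 27 extensions
  placing 3:b first → 27 extensions
total linear extensions = 60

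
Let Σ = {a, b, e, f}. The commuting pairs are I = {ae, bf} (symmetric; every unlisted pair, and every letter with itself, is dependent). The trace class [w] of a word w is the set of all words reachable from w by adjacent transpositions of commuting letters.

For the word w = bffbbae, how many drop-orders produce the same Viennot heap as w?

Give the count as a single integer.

drop 0:b onto floor
drop 1:f onto floor
drop 2:f onto {1:f}
drop 3:b onto {0:b}
drop 4:b onto {3:b}
drop 5:a onto {2:f, 4:b}
drop 6:e onto {2:f, 4:b}
ground layer = {0:b, 1:f}
drop-orders for the pieces not yet dropped (sum over which currently-grounded one goes next):
  1 to go: {5} 1  {6} 1
  2 to go: {5,6} 2
  3 to go: {2,5,6} 2  {4,5,6} 2
  4 to go: {1,2,5,6} 2  {2,4,5,6} 4  {3,4,5,6} 2
  5 to go: {0,3,4,5,6} 2  {1,2,4,5,6} 6  {2,3,4,5,6} 6
  if 0:b drops first: 12 orders
  if 1:f drops first: 8 orders
heap linearizations: 20

20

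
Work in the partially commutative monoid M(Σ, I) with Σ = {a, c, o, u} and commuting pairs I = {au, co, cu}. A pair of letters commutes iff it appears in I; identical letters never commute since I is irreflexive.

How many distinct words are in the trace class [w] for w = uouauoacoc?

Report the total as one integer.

9

0(u) covers ∅
1(o) covers 0:u
2(u) covers 1:o
3(a) covers 1:o
4(u) covers 2:u
5(o) covers 3:a, 4:u
6(a) covers 5:o
7(c) covers 6:a
8(o) covers 6:a
9(c) covers 7:c
floor of heap: 0:u
completions by unplaced set U, small U first (add the entries for U minus each lowest piece of U):
  |U|=1: {8}:1  {9}:1
  |U|=2: {7,9}:1  {8,9}:2
  |U|=3: {7,8,9}:3
  |U|=4: {6,7,8,9}:3
  |U|=5: {5,6,7,8,9}:3
  |U|=6: {3,5,6,7,8,9}:3  {4,5,6,7,8,9}:3
  |U|=7: {2,4,5,6,7,8,9}:3  {3,4,5,6,7,8,9}:6
  |U|=8: {2,3,4,5,6,7,8,9}:9
  start at 0(u): 9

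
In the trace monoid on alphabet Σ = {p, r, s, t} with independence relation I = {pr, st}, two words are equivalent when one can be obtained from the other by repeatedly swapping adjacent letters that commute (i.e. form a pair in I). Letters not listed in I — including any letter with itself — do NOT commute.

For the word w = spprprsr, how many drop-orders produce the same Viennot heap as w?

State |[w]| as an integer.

10

piece 0:s — minimal
piece 1:p rests on {0:s}
piece 2:p rests on {1:p}
piece 3:r rests on {0:s}
piece 4:p rests on {2:p}
piece 5:r rests on {3:r}
piece 6:s rests on {4:p, 5:r}
piece 7:r rests on {6:s}
minimal pieces: {0:s}
ways to finish when only these pieces remain (= sum over removing one remaining piece with nothing left below it):
  1 left: {7}→1
  2 left: {6,7}→1
  3 left: {4,6,7}→1  {5,6,7}→1
  4 left: {2,4,6,7}→1  {3,5,6,7}→1  {4,5,6,7}→2
  5 left: {1,2,4,6,7}→1  {2,4,5,6,7}→3  {3,4,5,6,7}→3
  6 left: {1,2,4,5,6,7}→4  {2,3,4,5,6,7}→6
  placing 0:s first → 10 extensions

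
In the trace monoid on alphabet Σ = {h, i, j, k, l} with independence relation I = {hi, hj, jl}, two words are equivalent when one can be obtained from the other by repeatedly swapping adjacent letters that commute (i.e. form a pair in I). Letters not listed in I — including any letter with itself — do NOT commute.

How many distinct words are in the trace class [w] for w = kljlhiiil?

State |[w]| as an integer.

13

#0=k has no predecessor
#1=l depends on [0:k]
#2=j depends on [0:k]
#3=l depends on [1:l]
#4=h depends on [3:l]
#5=i depends on [2:j, 3:l]
#6=i depends on [5:i]
#7=i depends on [6:i]
#8=l depends on [4:h, 7:i]
sources: [0:k]
N(rest) = Σ N(rest − s) over sources s of rest; N(one piece) = 1:
  size 1 → [8]=1
  size 2 → [4,8]=1  [7,8]=1
  size 3 → [4,7,8]=2  [6,7,8]=1
  size 4 → [4,6,7,8]=3  [5,6,7,8]=1
  size 5 → [2,5,6,7,8]=1  [4,5,6,7,8]=4
  size 6 → [2,4,5,6,7,8]=5  [3,4,5,6,7,8]=4
  size 7 → [1,3,4,5,6,7,8]=4  [2,3,4,5,6,7,8]=9
  first=0(k) contributes 13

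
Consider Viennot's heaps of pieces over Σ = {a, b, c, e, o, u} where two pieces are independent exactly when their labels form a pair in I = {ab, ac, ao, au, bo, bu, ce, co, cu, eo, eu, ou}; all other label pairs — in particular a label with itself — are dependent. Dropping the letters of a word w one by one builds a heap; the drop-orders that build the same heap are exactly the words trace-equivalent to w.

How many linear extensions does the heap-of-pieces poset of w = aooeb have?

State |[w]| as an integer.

#0=a has no predecessor
#1=o has no predecessor
#2=o depends on [1:o]
#3=e depends on [0:a]
#4=b depends on [3:e]
sources: [0:a, 1:o]
N(rest) = Σ N(rest − s) over sources s of rest; N(one piece) = 1:
  size 1 → [2]=1  [4]=1
  size 2 → [1,2]=1  [2,4]=2  [3,4]=1
  size 3 → [0,3,4]=1  [1,2,4]=3  [2,3,4]=3
  first=0(a) contributes 6
  first=1(o) contributes 4
|[w]| = 10

10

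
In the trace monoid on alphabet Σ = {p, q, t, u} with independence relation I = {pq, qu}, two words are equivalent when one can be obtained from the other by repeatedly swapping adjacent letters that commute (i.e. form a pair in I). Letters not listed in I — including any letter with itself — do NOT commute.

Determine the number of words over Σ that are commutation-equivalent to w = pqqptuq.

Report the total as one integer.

piece 0:p — minimal
piece 1:q — minimal
piece 2:q rests on {1:q}
piece 3:p rests on {0:p}
piece 4:t rests on {2:q, 3:p}
piece 5:u rests on {4:t}
piece 6:q rests on {4:t}
minimal pieces: {0:p, 1:q}
ways to finish when only these pieces remain (= sum over removing one remaining piece with nothing left below it):
  1 left: {5}→1  {6}→1
  2 left: {5,6}→2
  3 left: {4,5,6}→2
  4 left: {2,4,5,6}→2  {3,4,5,6}→2
  5 left: {0,3,4,5,6}→2  {1,2,4,5,6}→2  {2,3,4,5,6}→4
  placing 0:p first → 6 extensions
  placing 1:q first → 6 extensions
total linear extensions = 12

12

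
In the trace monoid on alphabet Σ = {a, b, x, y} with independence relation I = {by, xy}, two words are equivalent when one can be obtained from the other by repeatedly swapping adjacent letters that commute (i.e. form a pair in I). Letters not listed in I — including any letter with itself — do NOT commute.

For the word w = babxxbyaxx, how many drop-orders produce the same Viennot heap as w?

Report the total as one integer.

drop 0:b onto floor
drop 1:a onto {0:b}
drop 2:b onto {1:a}
drop 3:x onto {2:b}
drop 4:x onto {3:x}
drop 5:b onto {4:x}
drop 6:y onto {1:a}
drop 7:a onto {5:b, 6:y}
drop 8:x onto {7:a}
drop 9:x onto {8:x}
ground layer = {0:b}
drop-orders for the pieces not yet dropped (sum over which currently-grounded one goes next):
  1 to go: {9} 1
  2 to go: {8,9} 1
  3 to go: {7,8,9} 1
  4 to go: {5,7,8,9} 1  {6,7,8,9} 1
  5 to go: {4,5,7,8,9} 1  {5,6,7,8,9} 2
  6 to go: {3,4,5,7,8,9} 1  {4,5,6,7,8,9} 3
  7 to go: {2,3,4,5,7,8,9} 1  {3,4,5,6,7,8,9} 4
  8 to go: {2,3,4,5,6,7,8,9} 5
  if 0:b drops first: 5 orders

5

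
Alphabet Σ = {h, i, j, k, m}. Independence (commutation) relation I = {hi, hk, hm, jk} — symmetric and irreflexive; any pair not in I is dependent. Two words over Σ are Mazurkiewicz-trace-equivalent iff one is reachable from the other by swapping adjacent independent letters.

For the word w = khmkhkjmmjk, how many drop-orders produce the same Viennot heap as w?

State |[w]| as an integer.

#0=k has no predecessor
#1=h has no predecessor
#2=m depends on [0:k]
#3=k depends on [2:m]
#4=h depends on [1:h]
#5=k depends on [3:k]
#6=j depends on [2:m, 4:h]
#7=m depends on [5:k, 6:j]
#8=m depends on [7:m]
#9=j depends on [8:m]
#10=k depends on [8:m]
sources: [0:k, 1:h]
N(rest) = Σ N(rest − s) over sources s of rest; N(one piece) = 1:
  size 1 → [9]=1  [10]=1
  size 2 → [9,10]=2
  size 3 → [8,9,10]=2
  size 4 → [7,8,9,10]=2
  size 5 → [5,7,8,9,10]=2  [6,7,8,9,10]=2
  size 6 → [3,5,7,8,9,10]=2  [4,6,7,8,9,10]=2  [5,6,7,8,9,10]=4
  size 7 → [1,4,6,7,8,9,10]=2  [3,5,6,7,8,9,10]=6  [4,5,6,7,8,9,10]=6
  size 8 → [1,4,5,6,7,8,9,10]=8  [2,3,5,6,7,8,9,10]=6  [3,4,5,6,7,8,9,10]=12
  size 9 → [0,2,3,5,6,7,8,9,10]=6  [1,3,4,5,6,7,8,9,10]=20  [2,3,4,5,6,7,8,9,10]=18
  first=0(k) contributes 38
  first=1(h) contributes 24
|[w]| = 62

62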